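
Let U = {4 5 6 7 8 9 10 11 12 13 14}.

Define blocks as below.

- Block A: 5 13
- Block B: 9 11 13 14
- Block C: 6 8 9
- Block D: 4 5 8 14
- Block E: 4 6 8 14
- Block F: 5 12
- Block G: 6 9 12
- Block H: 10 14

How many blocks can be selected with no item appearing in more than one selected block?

3

A, G, H are pairwise disjoint (A={5,13}; G={6,9,12}; H={10,14}).
Every remaining block overlaps one of these, and no 4 of the listed blocks are pairwise disjoint, so 3 is the maximum.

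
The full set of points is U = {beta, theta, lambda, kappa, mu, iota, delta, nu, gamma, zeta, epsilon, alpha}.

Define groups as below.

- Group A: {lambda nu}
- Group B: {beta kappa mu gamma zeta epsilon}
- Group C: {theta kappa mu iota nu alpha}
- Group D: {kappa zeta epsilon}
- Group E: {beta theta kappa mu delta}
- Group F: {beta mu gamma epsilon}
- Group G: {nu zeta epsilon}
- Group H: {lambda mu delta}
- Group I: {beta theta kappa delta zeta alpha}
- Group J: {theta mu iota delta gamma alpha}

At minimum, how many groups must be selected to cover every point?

B and C and H together: B ∪ C ∪ H = {beta, theta, lambda, kappa, mu, iota, delta, nu, gamma, zeta, epsilon, alpha} — every point is covered.
No 2 of the 10 groups cover everything (all 45 combinations miss at least one point), so 3 is optimal.

3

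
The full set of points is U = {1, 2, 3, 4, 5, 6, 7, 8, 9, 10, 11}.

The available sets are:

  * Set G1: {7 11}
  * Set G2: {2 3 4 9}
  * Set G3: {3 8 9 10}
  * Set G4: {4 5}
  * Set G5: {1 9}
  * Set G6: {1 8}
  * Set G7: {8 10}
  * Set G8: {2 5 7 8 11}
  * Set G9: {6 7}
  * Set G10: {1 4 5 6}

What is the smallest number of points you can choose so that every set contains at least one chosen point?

4

H = {5, 7, 8, 9} meets every set (each contains at least one member of H), and |H| = 4.
The sets G1, G4, G5, G7 are pairwise disjoint, so any hitting set needs a separate point for each — at least 4. Hence 4 is optimal.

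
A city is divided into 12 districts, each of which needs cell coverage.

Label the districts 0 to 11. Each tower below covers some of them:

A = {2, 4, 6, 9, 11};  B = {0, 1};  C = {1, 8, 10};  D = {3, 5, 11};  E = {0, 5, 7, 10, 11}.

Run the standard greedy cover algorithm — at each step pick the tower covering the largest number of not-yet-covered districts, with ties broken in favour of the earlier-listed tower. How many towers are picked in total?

Greedy: pick A (covers 5 new) → pick E (covers 4 new) → pick C (covers 2 new) → pick D (covers 1 new). Total picks: 4.

4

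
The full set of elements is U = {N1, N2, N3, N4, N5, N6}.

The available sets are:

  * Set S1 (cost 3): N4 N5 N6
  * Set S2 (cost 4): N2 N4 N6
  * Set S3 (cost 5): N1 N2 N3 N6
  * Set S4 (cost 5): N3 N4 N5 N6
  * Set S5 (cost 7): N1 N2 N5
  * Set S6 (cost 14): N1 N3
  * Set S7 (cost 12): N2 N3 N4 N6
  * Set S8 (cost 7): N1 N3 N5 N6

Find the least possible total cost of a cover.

S1, S3 together cover every element (S1 ∪ S3 = {N1, N2, N3, N4, N5, N6}); total cost 3 + 5 = 8.
No covering selection has total cost below 8.

8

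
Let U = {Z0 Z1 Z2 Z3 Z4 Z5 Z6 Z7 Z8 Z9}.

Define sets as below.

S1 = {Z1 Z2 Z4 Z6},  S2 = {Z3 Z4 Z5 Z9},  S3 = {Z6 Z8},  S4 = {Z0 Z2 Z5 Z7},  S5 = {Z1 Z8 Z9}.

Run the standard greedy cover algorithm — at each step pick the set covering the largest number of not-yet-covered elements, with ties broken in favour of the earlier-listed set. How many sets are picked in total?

4

Greedy: pick S1 (covers 4 new) → pick S2 (covers 3 new) → pick S4 (covers 2 new) → pick S3 (covers 1 new). Total picks: 4.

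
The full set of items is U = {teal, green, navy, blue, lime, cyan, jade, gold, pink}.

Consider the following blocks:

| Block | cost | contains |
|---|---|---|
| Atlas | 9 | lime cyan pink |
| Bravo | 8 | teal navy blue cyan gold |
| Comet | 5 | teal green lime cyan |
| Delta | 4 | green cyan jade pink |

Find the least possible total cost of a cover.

Bravo, Comet, Delta together cover every item (Bravo ∪ Comet ∪ Delta = {teal, green, navy, blue, lime, cyan, jade, gold, pink}); total cost 8 + 5 + 4 = 17.
No covering selection has total cost below 17.

17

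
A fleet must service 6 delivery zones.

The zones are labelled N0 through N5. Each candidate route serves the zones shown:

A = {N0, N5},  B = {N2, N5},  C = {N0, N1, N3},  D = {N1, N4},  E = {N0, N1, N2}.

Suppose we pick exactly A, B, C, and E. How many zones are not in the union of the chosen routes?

Union of A, B, C, E = {N0, N1, N2, N3, N5}.
Not covered: N4 — 1 zone.

1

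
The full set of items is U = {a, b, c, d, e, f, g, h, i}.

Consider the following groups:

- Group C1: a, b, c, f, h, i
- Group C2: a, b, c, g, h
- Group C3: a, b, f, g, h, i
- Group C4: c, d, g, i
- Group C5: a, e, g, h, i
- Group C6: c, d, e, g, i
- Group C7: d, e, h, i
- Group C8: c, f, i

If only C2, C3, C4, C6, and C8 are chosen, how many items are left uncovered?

0

Union of C2, C3, C4, C6, C8 = {a, b, c, d, e, f, g, h, i} — that's every item, so 0 are uncovered.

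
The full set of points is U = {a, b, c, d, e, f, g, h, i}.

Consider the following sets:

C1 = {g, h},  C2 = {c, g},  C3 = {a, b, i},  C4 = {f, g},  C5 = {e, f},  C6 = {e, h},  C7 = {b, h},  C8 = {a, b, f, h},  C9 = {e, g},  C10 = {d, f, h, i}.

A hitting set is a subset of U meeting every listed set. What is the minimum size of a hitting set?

4

Take T = {b, d, e, g}. Each listed set contains at least one of these, so T is a hitting set of size 4.
No choice of 3 points meets every set, so 4 is the minimum.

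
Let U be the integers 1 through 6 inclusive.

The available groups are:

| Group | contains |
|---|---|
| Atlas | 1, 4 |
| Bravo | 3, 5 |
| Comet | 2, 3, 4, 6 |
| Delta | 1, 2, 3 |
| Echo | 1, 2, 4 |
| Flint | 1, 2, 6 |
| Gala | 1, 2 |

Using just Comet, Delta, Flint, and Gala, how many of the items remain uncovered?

1

Union of Comet, Delta, Flint, Gala = {1, 2, 3, 4, 6}.
Not covered: 5 — 1 item.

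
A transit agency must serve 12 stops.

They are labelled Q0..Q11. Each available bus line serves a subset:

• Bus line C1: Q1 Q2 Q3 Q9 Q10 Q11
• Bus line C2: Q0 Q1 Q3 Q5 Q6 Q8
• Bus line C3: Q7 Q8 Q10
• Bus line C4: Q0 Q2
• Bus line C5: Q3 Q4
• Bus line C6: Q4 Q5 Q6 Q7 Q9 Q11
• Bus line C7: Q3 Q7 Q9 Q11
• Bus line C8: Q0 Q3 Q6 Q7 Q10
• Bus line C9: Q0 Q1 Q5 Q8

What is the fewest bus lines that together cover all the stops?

Take {C1, C6, C9}. Their union is {Q0, Q1, Q2, Q3, Q4, Q5, Q6, Q7, Q8, Q9, Q10, Q11}, which is all 12 stops.
No 2 of the 9 bus lines cover everything (all 36 combinations miss at least one stop), so 3 is optimal.

3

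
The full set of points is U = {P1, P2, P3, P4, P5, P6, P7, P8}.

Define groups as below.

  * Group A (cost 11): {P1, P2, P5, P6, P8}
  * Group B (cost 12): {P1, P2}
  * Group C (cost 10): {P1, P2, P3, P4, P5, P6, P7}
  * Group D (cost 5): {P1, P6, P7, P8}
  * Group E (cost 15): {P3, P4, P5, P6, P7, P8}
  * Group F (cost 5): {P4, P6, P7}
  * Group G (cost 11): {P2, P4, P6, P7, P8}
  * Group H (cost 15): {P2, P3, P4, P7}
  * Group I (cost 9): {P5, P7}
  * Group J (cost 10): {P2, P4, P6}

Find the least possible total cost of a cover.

C, D together cover every point (C ∪ D = {P1, P2, P3, P4, P5, P6, P7, P8}); total cost 10 + 5 = 15.
No covering selection has total cost below 15.

15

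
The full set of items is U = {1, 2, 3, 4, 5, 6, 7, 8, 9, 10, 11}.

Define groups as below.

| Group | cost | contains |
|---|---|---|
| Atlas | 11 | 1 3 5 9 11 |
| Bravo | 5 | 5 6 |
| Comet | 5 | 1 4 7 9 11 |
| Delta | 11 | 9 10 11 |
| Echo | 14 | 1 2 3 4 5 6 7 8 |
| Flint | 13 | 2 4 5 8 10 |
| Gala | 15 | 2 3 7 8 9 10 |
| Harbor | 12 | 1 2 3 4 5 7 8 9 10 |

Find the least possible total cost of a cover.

Bravo, Comet, Harbor together cover every item (Bravo ∪ Comet ∪ Harbor = {1, 2, 3, 4, 5, 6, 7, 8, 9, 10, 11}); total cost 5 + 5 + 12 = 22.
No covering selection has total cost below 22.

22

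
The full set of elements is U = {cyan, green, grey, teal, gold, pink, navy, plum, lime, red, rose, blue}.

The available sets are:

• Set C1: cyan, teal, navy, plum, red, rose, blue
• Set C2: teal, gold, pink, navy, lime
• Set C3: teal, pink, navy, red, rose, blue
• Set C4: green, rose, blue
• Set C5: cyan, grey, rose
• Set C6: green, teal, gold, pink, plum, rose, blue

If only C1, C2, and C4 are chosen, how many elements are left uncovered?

1

Union of C1, C2, C4 = {cyan, green, teal, gold, pink, navy, plum, lime, red, rose, blue}.
Not covered: grey — 1 element.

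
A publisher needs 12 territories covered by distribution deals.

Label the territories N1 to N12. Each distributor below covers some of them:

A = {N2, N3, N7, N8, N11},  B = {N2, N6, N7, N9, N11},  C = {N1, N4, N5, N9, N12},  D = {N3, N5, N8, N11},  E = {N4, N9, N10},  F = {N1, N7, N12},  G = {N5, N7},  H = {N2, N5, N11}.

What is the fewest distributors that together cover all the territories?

4

A and B and C and E together: A ∪ B ∪ C ∪ E = {N1, N2, N3, N4, N5, N6, N7, N8, N9, N10, N11, N12} — every territory is covered.
No 3 of the 8 distributors cover everything (all 56 combinations miss at least one territory), so 4 is optimal.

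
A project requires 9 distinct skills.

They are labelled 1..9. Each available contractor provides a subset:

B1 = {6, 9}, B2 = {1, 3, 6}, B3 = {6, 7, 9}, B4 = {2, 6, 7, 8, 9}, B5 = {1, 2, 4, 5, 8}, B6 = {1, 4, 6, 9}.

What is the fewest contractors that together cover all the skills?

3

B2 and B3 and B5 together: B2 ∪ B3 ∪ B5 = {1, 2, 3, 4, 5, 6, 7, 8, 9} — every skill is covered.
Only B2 contains 3, so B2 is forced; the remaining 6 skills need at least 2 more contractors (each remaining contractor adds at most 4) — so at least 3 contractors are needed, and 3 is optimal.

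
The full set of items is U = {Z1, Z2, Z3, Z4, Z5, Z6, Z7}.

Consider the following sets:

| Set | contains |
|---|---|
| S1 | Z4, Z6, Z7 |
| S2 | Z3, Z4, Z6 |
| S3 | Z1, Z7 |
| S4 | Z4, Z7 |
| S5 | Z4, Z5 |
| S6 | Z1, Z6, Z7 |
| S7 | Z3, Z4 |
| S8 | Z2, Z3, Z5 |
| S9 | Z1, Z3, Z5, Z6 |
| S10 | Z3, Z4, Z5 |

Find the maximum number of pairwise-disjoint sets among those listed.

S3, S10 are pairwise disjoint (S3={Z1,Z7}; S10={Z3,Z4,Z5}).
Every remaining set overlaps one of these, and no 3 of the listed sets are pairwise disjoint, so 2 is the maximum.

2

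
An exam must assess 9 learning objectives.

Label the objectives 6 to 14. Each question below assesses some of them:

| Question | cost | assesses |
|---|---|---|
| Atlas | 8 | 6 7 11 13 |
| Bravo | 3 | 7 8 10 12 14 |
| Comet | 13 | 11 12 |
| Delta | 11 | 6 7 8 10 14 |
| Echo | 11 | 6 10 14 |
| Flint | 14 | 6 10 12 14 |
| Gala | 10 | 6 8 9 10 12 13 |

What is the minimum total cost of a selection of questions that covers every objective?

Atlas, Bravo, Gala together cover every objective (Atlas ∪ Bravo ∪ Gala = {6, 7, 8, 9, 10, 11, 12, 13, 14}); total cost 8 + 3 + 10 = 21.
No covering selection has total cost below 21.

21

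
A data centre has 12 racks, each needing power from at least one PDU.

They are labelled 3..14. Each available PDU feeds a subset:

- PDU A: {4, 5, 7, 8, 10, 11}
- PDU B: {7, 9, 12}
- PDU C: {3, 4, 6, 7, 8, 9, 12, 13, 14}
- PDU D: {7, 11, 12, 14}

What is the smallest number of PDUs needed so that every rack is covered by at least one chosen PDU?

2

Take {A, C}. Their union is {3, 4, 5, 6, 7, 8, 9, 10, 11, 12, 13, 14}, which is all 12 racks.
No single PDU has all 12 racks (the largest, C, has 9), so 2 is optimal.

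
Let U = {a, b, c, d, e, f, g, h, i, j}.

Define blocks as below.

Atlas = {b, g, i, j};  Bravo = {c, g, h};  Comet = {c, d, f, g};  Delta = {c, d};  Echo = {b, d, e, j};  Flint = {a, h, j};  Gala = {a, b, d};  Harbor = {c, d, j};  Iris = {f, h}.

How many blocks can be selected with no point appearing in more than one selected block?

Atlas, Delta, Iris are pairwise disjoint (Atlas={b,g,i,j}; Delta={c,d}; Iris={f,h}).
Every remaining block overlaps one of these, and no 4 of the listed blocks are pairwise disjoint, so 3 is the maximum.

3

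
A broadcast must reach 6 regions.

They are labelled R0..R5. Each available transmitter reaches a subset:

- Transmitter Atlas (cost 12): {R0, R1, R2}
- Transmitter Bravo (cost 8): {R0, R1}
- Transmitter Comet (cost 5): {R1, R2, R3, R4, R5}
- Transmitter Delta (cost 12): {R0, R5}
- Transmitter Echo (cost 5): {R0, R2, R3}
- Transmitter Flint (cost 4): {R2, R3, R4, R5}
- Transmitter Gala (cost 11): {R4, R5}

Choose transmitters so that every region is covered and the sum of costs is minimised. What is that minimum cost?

Comet, Echo together cover every region (Comet ∪ Echo = {R0, R1, R2, R3, R4, R5}); total cost 5 + 5 = 10.
No covering selection has total cost below 10.

10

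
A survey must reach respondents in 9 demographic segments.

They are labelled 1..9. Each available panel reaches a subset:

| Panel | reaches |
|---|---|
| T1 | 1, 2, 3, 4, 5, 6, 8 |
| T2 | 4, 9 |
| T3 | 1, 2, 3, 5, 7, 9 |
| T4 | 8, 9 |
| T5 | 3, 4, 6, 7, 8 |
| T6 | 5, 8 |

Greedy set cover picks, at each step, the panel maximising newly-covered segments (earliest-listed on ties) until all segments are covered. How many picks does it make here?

Greedy: pick T1 (covers 7 new) → pick T3 (covers 2 new). Total picks: 2.

2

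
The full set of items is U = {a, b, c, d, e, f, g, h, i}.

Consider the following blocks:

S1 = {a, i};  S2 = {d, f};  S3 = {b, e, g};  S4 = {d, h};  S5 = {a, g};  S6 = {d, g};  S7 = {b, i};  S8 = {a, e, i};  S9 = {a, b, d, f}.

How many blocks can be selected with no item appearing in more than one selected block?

3

S1, S2, S3 are pairwise disjoint (S1={a,i}; S2={d,f}; S3={b,e,g}).
Every remaining block overlaps one of these, and no 4 of the listed blocks are pairwise disjoint, so 3 is the maximum.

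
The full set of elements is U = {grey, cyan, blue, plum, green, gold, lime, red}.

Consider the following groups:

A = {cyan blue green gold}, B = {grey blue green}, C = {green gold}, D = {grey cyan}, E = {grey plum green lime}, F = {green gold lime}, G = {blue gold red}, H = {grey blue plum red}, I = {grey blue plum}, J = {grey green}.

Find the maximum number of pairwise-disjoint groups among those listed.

C, I are pairwise disjoint (C={green,gold}; I={grey,blue,plum}).
Every remaining group overlaps one of these, and no 3 of the listed groups are pairwise disjoint, so 2 is the maximum.

2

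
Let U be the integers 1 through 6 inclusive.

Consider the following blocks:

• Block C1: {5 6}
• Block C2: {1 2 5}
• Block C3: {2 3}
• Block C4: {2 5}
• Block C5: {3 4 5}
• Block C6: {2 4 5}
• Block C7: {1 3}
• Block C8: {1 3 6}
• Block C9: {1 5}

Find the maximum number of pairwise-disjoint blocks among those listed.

2

C3, C9 are pairwise disjoint (C3={2,3}; C9={1,5}).
Every remaining block overlaps one of these, and no 3 of the listed blocks are pairwise disjoint, so 2 is the maximum.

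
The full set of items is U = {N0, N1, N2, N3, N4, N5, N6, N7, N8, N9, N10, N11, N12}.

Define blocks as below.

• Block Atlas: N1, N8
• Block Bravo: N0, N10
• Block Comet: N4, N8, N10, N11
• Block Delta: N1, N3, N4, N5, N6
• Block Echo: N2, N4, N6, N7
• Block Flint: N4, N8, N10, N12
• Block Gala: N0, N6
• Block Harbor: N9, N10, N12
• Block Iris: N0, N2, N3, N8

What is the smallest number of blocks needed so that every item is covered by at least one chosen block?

Comet, Delta, Echo, Harbor, and Iris cover everything between them: the union {N0, N1, N2, N3, N4, N5, N6, N7, N8, N9, N10, N11, N12} is all of U.
No 4 of the 9 blocks cover everything (all 126 combinations miss at least one item), so 5 is optimal.

5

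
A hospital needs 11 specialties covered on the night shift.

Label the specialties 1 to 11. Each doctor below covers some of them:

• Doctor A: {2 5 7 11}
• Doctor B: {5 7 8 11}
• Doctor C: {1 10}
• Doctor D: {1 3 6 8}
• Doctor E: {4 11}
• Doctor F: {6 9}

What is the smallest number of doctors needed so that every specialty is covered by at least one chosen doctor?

A and C and D and E and F together: A ∪ C ∪ D ∪ E ∪ F = {1, 2, 3, 4, 5, 6, 7, 8, 9, 10, 11} — every specialty is covered.
No 4 of the 6 doctors cover everything (all 15 combinations miss at least one specialty), so 5 is optimal.

5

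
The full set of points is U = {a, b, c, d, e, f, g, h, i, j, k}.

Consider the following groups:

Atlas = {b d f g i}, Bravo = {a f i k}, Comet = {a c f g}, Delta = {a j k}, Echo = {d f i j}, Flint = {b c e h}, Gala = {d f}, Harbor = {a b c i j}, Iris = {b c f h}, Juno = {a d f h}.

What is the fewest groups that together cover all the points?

3

Atlas and Delta and Flint together: Atlas ∪ Delta ∪ Flint = {a, b, c, d, e, f, g, h, i, j, k} — every point is covered.
Each group has at most 5 points, and 2·5 = 10 < 11 — so at least 3 groups are needed, and 3 is optimal.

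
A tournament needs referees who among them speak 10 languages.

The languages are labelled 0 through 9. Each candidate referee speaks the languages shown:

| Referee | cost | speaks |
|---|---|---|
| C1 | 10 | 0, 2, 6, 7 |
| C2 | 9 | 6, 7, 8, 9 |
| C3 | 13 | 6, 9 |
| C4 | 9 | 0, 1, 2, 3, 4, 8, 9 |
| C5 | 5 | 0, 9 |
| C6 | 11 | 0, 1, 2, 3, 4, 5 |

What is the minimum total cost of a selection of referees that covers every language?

20

C2, C6 together cover every language (C2 ∪ C6 = {0, 1, 2, 3, 4, 5, 6, 7, 8, 9}); total cost 9 + 11 = 20.
The greedy pick C4, C2, C6 costs 29; no covering selection beats 20.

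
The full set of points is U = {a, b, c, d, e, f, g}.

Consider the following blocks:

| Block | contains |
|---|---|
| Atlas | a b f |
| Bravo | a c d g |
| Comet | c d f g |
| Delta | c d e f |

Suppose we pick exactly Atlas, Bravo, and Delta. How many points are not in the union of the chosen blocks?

Union of Atlas, Bravo, Delta = {a, b, c, d, e, f, g} — that's every point, so 0 are uncovered.

0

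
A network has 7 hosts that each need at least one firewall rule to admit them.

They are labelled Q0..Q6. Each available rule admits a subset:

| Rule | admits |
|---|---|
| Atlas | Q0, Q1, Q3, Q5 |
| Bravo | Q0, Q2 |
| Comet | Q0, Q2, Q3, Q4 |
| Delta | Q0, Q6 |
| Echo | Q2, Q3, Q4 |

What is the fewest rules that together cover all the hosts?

Atlas and Delta and Echo together: Atlas ∪ Delta ∪ Echo = {Q0, Q1, Q2, Q3, Q4, Q5, Q6} — every host is covered.
Only Atlas contains Q1, so Atlas is forced; the remaining 3 hosts need at least 2 more rules (each remaining rule adds at most 2) — so at least 3 rules are needed, and 3 is optimal.

3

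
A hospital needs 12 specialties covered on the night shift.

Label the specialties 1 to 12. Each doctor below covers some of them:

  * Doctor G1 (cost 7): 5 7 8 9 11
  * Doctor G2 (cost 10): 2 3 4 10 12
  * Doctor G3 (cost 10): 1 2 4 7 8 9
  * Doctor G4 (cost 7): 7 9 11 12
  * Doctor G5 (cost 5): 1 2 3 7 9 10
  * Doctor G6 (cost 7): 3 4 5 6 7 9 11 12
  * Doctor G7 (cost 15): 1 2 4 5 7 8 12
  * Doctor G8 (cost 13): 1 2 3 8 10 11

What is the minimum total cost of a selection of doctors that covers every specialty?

G1, G5, G6 together cover every specialty (G1 ∪ G5 ∪ G6 = {1, 2, 3, 4, 5, 6, 7, 8, 9, 10, 11, 12}); total cost 7 + 5 + 7 = 19.
No covering selection has total cost below 19.

19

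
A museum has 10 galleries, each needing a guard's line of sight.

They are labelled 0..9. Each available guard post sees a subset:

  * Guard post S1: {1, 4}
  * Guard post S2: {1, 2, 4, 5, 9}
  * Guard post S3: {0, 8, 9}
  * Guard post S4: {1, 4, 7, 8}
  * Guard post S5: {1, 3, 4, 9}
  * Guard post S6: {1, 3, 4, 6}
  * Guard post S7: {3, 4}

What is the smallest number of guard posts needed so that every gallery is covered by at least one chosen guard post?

Take {S2, S3, S4, S6}. Their union is {0, 1, 2, 3, 4, 5, 6, 7, 8, 9}, which is all 10 galleries.
Only S2 contains 2, so S2 is forced; the remaining 5 galleries need at least 3 more guard posts (each remaining guard post adds at most 2) — so at least 4 guard posts are needed, and 4 is optimal.

4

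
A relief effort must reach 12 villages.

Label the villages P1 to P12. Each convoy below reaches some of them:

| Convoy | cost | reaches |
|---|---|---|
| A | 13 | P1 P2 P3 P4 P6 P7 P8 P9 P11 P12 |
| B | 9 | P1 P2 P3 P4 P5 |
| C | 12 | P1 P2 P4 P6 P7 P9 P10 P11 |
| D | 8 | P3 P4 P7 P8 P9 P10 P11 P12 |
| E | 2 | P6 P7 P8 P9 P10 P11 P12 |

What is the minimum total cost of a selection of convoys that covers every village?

B, E together cover every village (B ∪ E = {P1, P2, P3, P4, P5, P6, P7, P8, P9, P10, P11, P12}); total cost 9 + 2 = 11.
No covering selection has total cost below 11.

11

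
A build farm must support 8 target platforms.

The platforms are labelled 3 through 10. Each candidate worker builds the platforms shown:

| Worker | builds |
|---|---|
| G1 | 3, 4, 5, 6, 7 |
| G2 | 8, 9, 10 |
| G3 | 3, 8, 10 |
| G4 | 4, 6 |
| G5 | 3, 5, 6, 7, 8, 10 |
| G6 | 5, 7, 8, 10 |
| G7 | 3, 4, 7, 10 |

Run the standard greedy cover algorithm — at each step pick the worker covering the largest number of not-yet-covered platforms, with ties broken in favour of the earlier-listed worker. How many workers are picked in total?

Greedy: pick G5 (covers 6 new) → pick G1 (covers 1 new) → pick G2 (covers 1 new). Total picks: 3.
(The true minimum cover uses only 2 workers, so greedy is not optimal here.)

3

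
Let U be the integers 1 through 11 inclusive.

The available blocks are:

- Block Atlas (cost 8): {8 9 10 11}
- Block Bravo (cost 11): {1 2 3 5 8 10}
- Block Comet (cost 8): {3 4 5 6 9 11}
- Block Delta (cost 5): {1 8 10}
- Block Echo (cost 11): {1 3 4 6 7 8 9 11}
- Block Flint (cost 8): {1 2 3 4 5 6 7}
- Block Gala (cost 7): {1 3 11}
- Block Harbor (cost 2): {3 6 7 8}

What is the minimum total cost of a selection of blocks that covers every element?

16

Atlas, Flint together cover every element (Atlas ∪ Flint = {1, 2, 3, 4, 5, 6, 7, 8, 9, 10, 11}); total cost 8 + 8 = 16.
The greedy pick Harbor, Comet, Delta, Flint costs 23; no covering selection beats 16.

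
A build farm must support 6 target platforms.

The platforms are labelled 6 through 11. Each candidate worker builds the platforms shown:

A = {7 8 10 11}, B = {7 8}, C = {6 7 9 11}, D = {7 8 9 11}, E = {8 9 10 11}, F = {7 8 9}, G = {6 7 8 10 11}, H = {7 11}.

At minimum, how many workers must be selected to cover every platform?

2

Take {A, C}. Their union is {6, 7, 8, 9, 10, 11}, which is all 6 platforms.
No single worker has all 6 platforms (the largest, G, has 5), so 2 is optimal.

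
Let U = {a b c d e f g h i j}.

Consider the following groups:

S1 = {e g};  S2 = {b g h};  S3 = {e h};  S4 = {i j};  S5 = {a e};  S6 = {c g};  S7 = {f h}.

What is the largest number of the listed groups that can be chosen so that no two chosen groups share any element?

S4, S5, S6, S7 are pairwise disjoint (S4={i,j}; S5={a,e}; S6={c,g}; S7={f,h}).
Every remaining group overlaps one of these, and no 5 of the listed groups are pairwise disjoint, so 4 is the maximum.

4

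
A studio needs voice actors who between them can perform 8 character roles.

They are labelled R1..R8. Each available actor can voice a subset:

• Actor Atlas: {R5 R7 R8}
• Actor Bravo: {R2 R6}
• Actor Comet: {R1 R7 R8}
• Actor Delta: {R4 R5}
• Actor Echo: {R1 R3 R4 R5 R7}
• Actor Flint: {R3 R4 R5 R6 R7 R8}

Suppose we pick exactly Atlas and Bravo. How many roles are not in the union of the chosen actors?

3

Union of Atlas, Bravo = {R2, R5, R6, R7, R8}.
Not covered: R1, R3, R4 — 3 roles.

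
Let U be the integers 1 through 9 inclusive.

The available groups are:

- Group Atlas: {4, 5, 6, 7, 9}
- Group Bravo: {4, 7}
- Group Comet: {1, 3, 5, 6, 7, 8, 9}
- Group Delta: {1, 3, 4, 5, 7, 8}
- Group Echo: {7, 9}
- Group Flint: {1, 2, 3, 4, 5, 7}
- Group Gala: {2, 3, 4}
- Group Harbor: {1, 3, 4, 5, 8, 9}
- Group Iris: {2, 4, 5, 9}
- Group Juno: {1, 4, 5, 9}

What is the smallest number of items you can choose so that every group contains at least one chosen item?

2

The 2 items {4, 7} hit every group.
The groups Echo, Gala are pairwise disjoint, so any hitting set needs a separate item for each — at least 2. Hence 2 is optimal.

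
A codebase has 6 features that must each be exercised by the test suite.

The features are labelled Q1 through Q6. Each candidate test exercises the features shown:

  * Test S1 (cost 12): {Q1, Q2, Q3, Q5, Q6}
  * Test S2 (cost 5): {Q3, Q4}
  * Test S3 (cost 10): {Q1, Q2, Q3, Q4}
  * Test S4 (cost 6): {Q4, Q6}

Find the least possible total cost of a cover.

S1, S2 together cover every feature (S1 ∪ S2 = {Q1, Q2, Q3, Q4, Q5, Q6}); total cost 12 + 5 = 17.
No covering selection has total cost below 17.

17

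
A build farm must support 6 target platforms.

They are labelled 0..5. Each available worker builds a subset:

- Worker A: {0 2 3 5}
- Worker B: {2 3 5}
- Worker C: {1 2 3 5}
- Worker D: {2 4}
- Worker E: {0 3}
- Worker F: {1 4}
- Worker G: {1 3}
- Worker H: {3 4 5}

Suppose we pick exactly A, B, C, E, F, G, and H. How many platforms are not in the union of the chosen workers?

Union of A, B, C, E, F, G, H = {0, 1, 2, 3, 4, 5} — that's every platform, so 0 are uncovered.

0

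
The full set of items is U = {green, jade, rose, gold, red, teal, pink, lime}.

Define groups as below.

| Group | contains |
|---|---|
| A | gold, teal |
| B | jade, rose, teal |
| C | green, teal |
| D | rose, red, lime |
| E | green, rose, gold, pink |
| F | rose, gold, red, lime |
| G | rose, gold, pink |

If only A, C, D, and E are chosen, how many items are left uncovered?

Union of A, C, D, E = {green, rose, gold, red, teal, pink, lime}.
Not covered: jade — 1 item.

1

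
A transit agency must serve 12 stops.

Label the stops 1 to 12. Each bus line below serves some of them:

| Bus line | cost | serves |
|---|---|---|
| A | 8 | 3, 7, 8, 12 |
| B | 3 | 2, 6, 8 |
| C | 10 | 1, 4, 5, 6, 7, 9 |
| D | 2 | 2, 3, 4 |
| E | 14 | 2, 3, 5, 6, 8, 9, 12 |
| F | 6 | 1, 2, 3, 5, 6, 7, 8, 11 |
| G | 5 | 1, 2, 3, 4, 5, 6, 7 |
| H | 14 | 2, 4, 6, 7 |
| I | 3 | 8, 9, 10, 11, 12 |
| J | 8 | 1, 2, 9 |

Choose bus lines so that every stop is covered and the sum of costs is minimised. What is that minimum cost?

G, I together cover every stop (G ∪ I = {1, 2, 3, 4, 5, 6, 7, 8, 9, 10, 11, 12}); total cost 5 + 3 = 8.
The greedy pick I, D, G costs 10; no covering selection beats 8.

8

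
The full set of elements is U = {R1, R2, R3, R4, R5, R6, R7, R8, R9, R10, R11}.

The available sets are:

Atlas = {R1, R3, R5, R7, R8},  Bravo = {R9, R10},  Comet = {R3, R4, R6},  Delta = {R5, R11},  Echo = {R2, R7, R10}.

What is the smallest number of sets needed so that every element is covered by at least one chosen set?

Atlas and Bravo and Comet and Delta and Echo together: Atlas ∪ Bravo ∪ Comet ∪ Delta ∪ Echo = {R1, R2, R3, R4, R5, R6, R7, R8, R9, R10, R11} — every element is covered.
No 4 of the 5 sets cover everything (all 5 combinations miss at least one element), so 5 is optimal.

5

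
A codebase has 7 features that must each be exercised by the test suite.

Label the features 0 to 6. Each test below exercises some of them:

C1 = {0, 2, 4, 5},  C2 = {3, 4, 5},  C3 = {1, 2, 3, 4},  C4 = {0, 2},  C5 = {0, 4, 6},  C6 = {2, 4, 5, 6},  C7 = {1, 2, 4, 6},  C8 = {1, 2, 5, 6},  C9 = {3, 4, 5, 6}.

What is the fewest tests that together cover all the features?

C4 and C7 and C9 together: C4 ∪ C7 ∪ C9 = {0, 1, 2, 3, 4, 5, 6} — every feature is covered.
No 2 of the 9 tests cover everything (all 36 combinations miss at least one feature), so 3 is optimal.

3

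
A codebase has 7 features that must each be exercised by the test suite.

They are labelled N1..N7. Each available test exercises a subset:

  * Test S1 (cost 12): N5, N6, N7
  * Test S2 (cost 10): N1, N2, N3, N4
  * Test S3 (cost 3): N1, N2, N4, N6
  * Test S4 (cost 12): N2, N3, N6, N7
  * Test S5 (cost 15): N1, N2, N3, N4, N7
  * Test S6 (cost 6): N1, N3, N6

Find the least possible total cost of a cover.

S1, S3, S6 together cover every feature (S1 ∪ S3 ∪ S6 = {N1, N2, N3, N4, N5, N6, N7}); total cost 12 + 3 + 6 = 21.
No covering selection has total cost below 21.

21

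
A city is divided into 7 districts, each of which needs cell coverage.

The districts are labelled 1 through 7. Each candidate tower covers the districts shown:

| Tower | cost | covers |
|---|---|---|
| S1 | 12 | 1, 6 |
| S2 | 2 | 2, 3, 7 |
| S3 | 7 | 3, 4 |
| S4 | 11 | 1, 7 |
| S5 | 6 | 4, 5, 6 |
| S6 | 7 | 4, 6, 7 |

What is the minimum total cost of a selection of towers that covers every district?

S2, S4, S5 together cover every district (S2 ∪ S4 ∪ S5 = {1, 2, 3, 4, 5, 6, 7}); total cost 2 + 11 + 6 = 19.
No covering selection has total cost below 19.

19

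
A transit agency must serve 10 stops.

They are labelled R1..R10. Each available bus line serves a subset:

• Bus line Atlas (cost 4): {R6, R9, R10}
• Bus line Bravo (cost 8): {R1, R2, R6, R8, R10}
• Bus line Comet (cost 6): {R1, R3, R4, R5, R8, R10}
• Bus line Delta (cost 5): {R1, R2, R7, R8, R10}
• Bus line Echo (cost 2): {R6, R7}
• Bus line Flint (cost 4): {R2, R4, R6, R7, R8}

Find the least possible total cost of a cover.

Atlas, Comet, Flint together cover every stop (Atlas ∪ Comet ∪ Flint = {R1, R2, R3, R4, R5, R6, R7, R8, R9, R10}); total cost 4 + 6 + 4 = 14.
No covering selection has total cost below 14.

14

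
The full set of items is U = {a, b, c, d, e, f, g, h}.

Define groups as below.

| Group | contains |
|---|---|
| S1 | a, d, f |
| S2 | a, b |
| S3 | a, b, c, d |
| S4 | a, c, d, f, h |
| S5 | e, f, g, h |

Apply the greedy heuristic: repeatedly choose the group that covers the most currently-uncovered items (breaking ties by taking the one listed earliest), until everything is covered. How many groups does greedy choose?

Greedy: pick S4 (covers 5 new) → pick S5 (covers 2 new) → pick S2 (covers 1 new). Total picks: 3.
(The true minimum cover uses only 2 groups, so greedy is not optimal here.)

3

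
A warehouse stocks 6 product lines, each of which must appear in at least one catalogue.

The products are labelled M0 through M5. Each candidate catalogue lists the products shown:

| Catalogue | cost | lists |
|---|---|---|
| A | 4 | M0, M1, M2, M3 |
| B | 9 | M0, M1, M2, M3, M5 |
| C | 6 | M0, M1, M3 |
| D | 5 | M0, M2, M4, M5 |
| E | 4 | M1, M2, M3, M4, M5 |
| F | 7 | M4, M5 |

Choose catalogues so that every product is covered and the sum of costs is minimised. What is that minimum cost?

8

A, E together cover every product (A ∪ E = {M0, M1, M2, M3, M4, M5}); total cost 4 + 4 = 8.
No covering selection has total cost below 8.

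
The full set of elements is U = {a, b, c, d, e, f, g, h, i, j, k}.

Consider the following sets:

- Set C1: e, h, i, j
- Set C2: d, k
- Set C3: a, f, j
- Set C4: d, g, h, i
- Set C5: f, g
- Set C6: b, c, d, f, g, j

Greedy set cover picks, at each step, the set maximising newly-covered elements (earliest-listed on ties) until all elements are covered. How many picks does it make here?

Greedy: pick C6 (covers 6 new) → pick C1 (covers 3 new) → pick C2 (covers 1 new) → pick C3 (covers 1 new). Total picks: 4.

4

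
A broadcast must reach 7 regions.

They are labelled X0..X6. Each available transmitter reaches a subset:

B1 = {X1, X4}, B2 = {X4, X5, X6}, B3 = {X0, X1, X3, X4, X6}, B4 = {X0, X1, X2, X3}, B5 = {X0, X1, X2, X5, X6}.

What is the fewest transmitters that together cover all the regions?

2

Take {B3, B5}. Their union is {X0, X1, X2, X3, X4, X5, X6}, which is all 7 regions.
No single transmitter has all 7 regions (the largest, B3, has 5), so 2 is optimal.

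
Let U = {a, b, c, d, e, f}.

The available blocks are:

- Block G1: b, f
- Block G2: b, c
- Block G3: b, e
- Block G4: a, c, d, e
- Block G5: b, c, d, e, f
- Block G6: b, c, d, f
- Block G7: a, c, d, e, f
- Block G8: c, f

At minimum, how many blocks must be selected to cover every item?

G3 and G7 together: G3 ∪ G7 = {a, b, c, d, e, f} — every item is covered.
No single block has all 6 items (the largest, G5, has 5), so 2 is optimal.

2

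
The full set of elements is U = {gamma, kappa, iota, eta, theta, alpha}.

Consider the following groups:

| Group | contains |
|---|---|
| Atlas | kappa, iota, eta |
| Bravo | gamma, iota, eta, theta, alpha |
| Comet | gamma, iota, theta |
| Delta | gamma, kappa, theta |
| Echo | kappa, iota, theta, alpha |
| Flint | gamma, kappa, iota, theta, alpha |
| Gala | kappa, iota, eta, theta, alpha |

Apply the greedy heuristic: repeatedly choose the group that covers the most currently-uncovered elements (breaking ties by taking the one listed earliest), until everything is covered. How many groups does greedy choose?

Greedy: pick Bravo (covers 5 new) → pick Atlas (covers 1 new). Total picks: 2.

2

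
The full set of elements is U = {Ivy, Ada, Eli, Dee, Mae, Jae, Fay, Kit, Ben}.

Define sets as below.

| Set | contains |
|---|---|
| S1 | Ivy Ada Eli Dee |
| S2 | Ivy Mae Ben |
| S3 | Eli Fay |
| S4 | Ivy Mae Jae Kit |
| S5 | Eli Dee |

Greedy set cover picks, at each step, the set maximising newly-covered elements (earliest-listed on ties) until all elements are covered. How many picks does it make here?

4

Greedy: pick S1 (covers 4 new) → pick S4 (covers 3 new) → pick S2 (covers 1 new) → pick S3 (covers 1 new). Total picks: 4.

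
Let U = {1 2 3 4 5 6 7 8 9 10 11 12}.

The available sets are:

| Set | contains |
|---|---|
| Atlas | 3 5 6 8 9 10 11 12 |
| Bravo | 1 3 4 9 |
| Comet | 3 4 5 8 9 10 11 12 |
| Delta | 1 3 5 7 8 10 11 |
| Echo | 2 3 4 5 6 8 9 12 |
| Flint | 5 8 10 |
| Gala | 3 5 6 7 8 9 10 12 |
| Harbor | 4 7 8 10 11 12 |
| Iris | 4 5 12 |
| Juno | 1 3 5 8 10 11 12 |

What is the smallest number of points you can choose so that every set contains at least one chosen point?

2

H = {4, 8} meets every set (each contains at least one member of H), and |H| = 2.
The sets Bravo, Flint are pairwise disjoint, so any hitting set needs a separate point for each — at least 2. Hence 2 is optimal.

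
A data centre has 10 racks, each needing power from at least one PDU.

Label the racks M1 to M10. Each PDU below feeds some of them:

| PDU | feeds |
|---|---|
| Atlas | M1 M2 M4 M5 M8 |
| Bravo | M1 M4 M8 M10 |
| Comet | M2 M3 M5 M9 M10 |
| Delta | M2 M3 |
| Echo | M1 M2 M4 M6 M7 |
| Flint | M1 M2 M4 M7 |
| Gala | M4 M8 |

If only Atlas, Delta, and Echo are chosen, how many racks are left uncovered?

Union of Atlas, Delta, Echo = {M1, M2, M3, M4, M5, M6, M7, M8}.
Not covered: M9, M10 — 2 racks.

2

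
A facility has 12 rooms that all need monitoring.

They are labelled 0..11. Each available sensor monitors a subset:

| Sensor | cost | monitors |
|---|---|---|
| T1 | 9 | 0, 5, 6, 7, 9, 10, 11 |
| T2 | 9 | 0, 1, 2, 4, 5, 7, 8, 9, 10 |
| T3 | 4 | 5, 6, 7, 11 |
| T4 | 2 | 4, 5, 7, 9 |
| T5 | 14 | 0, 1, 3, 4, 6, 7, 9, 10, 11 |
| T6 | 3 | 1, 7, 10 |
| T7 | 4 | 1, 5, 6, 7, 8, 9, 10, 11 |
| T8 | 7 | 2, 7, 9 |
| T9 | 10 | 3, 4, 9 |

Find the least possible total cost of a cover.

23

T2, T5 together cover every room (T2 ∪ T5 = {0, 1, 2, 3, 4, 5, 6, 7, 8, 9, 10, 11}); total cost 9 + 14 = 23.
The greedy pick T4, T7, T2, T9 costs 25; no covering selection beats 23.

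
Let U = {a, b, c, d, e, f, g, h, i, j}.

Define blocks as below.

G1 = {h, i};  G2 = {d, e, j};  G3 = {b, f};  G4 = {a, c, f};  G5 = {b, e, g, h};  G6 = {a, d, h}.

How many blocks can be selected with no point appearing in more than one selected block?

G1, G2, G3 are pairwise disjoint (G1={h,i}; G2={d,e,j}; G3={b,f}).
Every remaining block overlaps one of these, and no 4 of the listed blocks are pairwise disjoint, so 3 is the maximum.

3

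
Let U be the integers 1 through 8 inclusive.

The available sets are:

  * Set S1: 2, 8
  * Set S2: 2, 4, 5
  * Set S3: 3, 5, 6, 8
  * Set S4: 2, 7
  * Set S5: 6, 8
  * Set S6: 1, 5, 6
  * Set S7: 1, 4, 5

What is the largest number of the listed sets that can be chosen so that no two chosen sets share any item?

3

S4, S5, S7 are pairwise disjoint (S4={2,7}; S5={6,8}; S7={1,4,5}).
Every remaining set overlaps one of these, and no 4 of the listed sets are pairwise disjoint, so 3 is the maximum.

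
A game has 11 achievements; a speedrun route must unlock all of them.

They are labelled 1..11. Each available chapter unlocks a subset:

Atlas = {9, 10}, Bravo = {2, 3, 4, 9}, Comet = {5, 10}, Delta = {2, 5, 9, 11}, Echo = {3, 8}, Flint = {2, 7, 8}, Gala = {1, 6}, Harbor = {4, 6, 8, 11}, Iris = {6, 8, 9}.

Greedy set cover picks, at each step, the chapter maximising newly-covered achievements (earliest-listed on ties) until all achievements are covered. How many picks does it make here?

5

Greedy: pick Bravo (covers 4 new) → pick Harbor (covers 3 new) → pick Comet (covers 2 new) → pick Flint (covers 1 new) → pick Gala (covers 1 new). Total picks: 5.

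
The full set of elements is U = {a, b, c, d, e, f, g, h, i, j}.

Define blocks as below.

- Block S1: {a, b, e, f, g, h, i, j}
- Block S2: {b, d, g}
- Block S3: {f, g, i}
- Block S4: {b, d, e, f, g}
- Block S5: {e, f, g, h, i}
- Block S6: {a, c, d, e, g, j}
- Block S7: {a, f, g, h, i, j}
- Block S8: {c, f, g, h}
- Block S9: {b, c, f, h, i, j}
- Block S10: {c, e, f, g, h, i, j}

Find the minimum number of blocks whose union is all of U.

2

S1 and S6 together: S1 ∪ S6 = {a, b, c, d, e, f, g, h, i, j} — every element is covered.
No single block has all 10 elements (the largest, S1, has 8), so 2 is optimal.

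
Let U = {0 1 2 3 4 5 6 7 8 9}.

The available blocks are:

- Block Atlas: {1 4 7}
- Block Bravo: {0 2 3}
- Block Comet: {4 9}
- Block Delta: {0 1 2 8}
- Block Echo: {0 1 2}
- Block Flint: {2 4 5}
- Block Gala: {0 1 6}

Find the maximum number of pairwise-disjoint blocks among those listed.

Bravo, Comet are pairwise disjoint (Bravo={0,2,3}; Comet={4,9}).
Every remaining block overlaps one of these, and no 3 of the listed blocks are pairwise disjoint, so 2 is the maximum.

2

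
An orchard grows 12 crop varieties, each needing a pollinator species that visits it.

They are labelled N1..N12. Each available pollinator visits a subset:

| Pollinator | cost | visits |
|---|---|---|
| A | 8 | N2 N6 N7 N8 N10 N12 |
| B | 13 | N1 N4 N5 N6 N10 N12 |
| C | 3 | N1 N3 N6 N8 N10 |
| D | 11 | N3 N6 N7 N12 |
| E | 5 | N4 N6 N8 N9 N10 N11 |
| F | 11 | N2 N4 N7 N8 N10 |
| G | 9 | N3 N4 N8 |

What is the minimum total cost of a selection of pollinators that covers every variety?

A, B, C, E together cover every variety (A ∪ B ∪ C ∪ E = {N1, N2, N3, N4, N5, N6, N7, N8, N9, N10, N11, N12}); total cost 8 + 13 + 3 + 5 = 29.
No covering selection has total cost below 29.

29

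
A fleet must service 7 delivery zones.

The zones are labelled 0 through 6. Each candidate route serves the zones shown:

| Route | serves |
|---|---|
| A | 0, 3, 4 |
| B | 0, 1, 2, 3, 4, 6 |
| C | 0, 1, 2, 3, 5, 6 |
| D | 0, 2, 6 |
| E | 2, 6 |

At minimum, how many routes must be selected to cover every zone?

Take {B, C}. Their union is {0, 1, 2, 3, 4, 5, 6}, which is all 7 zones.
No single route has all 7 zones (the largest, B, has 6), so 2 is optimal.

2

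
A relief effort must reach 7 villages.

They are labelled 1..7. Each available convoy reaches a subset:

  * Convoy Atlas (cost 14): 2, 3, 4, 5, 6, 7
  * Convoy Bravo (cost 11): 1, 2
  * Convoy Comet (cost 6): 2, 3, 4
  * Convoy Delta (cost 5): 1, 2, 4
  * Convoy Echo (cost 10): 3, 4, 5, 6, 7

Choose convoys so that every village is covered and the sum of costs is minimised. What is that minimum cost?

15

Delta, Echo together cover every village (Delta ∪ Echo = {1, 2, 3, 4, 5, 6, 7}); total cost 5 + 10 = 15.
No covering selection has total cost below 15.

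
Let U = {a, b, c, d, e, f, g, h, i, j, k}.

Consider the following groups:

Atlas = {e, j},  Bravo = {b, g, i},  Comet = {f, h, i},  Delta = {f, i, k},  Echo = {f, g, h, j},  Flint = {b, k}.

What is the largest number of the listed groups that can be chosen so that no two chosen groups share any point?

Atlas, Comet, Flint are pairwise disjoint (Atlas={e,j}; Comet={f,h,i}; Flint={b,k}).
Every remaining group overlaps one of these, and no 4 of the listed groups are pairwise disjoint, so 3 is the maximum.

3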